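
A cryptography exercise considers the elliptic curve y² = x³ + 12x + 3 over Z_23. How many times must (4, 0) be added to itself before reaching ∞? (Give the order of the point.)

2

2P: (4, 0) + (4, 0): same x and y₁ ≡ -y₂, so the sum is ∞.
2P = ∞, so the order is 2.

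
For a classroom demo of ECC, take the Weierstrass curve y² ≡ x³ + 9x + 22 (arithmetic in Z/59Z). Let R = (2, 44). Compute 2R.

tangent at (2, 44): λ = (3·2² + 9)/(2·44) ≡ 21/29. 29⁻¹ ≡ 57 (mod 59) since 29·57 = 1653 ≡ 1, so λ ≡ 21·57 ≡ 17.
  x = λ² - 2 - 2 = 289 - 4 ≡ 49; y = λ·(2 - 49) - 44 ≡ 42. → (49, 42)

(49, 42)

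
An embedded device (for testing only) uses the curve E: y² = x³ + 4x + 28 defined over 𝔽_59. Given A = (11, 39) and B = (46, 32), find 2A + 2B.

(44, 29)

First 2A:
Repeated addition: build up to 2A.
2A: tangent at (11, 39): λ = (3·11² + 4)/(2·39) ≡ 13/19. 19⁻¹ ≡ 28 (mod 59), so λ ≡ 13·28 ≡ 10.
  x = λ² - 11 - 11 = 100 - 22 ≡ 19; y = λ·(11 - 19) - 39 ≡ 58. → (19, 58)
2A = (19, 58).
Next 2B:
Repeated addition: build up to 2B.
2B: tangent at (46, 32): λ = (3·46² + 4)/(2·32) ≡ 39/5. 5⁻¹ ≡ 12 (mod 59), so λ ≡ 39·12 ≡ 55.
  x = λ² - 46 - 46 = 3025 - 92 ≡ 42; y = λ·(46 - 42) - 32 ≡ 11. → (42, 11)
2B = (42, 11).
Finally 2A + 2B:
(19, 58) + (42, 11). λ = (11 - 58)/(42 - 19) ≡ 12/23 mod 59. 23⁻¹ ≡ 18 (mod 59), so λ ≡ 39.
  x = λ² - 19 - 42 = 1521 - 61 ≡ 44; y = λ·(19 - 44) - 58 ≡ 29. → (44, 29)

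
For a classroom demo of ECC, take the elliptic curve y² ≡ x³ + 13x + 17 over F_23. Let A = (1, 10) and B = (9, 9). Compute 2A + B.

First 2A:
Repeated addition: build up to 2A.
2A: tangent at (1, 10): λ = (3·1² + 13)/(2·10) ≡ 16/20. 20⁻¹ ≡ 15 (mod 23) since 20·15 = 300 ≡ 1, so λ ≡ 16·15 ≡ 10.
  x = λ² - 1 - 1 = 100 - 2 ≡ 6; y = λ·(1 - 6) - 10 ≡ 9. → (6, 9)
2A = (6, 9).
Finally 2A + B:
(6, 9) + (9, 9). λ = (9 - 9)/(9 - 6) ≡ 0/3 mod 23. 3⁻¹ ≡ 8 (mod 23), so λ ≡ 0.
  x = λ² - 6 - 9 = 0 - 15 ≡ 8; y = λ·(6 - 8) - 9 ≡ 14. → (8, 14)

(8, 14)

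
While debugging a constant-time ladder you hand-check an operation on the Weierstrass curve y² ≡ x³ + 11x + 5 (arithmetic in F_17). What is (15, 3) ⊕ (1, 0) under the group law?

(2, 1)

(15, 3) + (1, 0). λ = (0 - 3)/(1 - 15) ≡ 14/3 mod 17. 3⁻¹ ≡ 6 (mod 17), so λ ≡ 16.
  x = λ² - 15 - 1 = 256 - 16 ≡ 2; y = λ·(15 - 2) - 3 ≡ 1. → (2, 1)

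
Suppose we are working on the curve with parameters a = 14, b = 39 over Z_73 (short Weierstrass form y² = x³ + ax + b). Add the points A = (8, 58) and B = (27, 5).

(8, 58) + (27, 5). λ = (5 - 58)/(27 - 8) ≡ 20/19 mod 73. 19⁻¹ ≡ 50 (mod 73), so λ ≡ 51.
  x = λ² - 8 - 27 = 2601 - 35 ≡ 11; y = λ·(8 - 11) - 58 ≡ 8. → (11, 8)

(11, 8)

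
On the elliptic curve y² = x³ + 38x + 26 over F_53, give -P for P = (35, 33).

(35, 20)

-(35, 33) = (35, -33 mod 53) = (35, 20).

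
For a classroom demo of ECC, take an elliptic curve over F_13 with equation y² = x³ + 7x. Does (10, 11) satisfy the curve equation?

y² = 11² ≡ 4; x³ + 7x + 0 = 1070 ≡ 4 (mod 13). 4 = 4.

yes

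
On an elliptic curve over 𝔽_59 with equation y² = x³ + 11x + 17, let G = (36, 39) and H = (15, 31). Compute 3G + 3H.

First 3G:
Repeated addition: build up to 3G.
2G: tangent at (36, 39): λ = (3·36² + 11)/(2·39) ≡ 5/19. 19⁻¹ ≡ 28 (mod 59), so λ ≡ 5·28 ≡ 22.
  x = λ² - 36 - 36 = 484 - 72 ≡ 58; y = λ·(36 - 58) - 39 ≡ 8. → (58, 8)
3G: (58, 8) + (36, 39). λ = (39 - 8)/(36 - 58) ≡ 31/37 mod 59. 37⁻¹ ≡ 8 (mod 59), so λ ≡ 12.
  x = λ² - 58 - 36 = 144 - 94 ≡ 50; y = λ·(58 - 50) - 8 ≡ 29. → (50, 29)
3G = (50, 29).
Next 3H:
Repeated addition: build up to 3H.
2H: tangent at (15, 31): λ = (3·15² + 11)/(2·31) ≡ 37/3. 3⁻¹ ≡ 20 (mod 59) since 3·20 = 60 ≡ 1, so λ ≡ 37·20 ≡ 32.
  x = λ² - 15 - 15 = 1024 - 30 ≡ 50; y = λ·(15 - 50) - 31 ≡ 29. → (50, 29)
3H: (50, 29) + (15, 31). λ = (31 - 29)/(15 - 50) ≡ 2/24 mod 59. 24⁻¹ ≡ 32 (mod 59), so λ ≡ 5.
  x = λ² - 50 - 15 = 25 - 65 ≡ 19; y = λ·(50 - 19) - 29 ≡ 8. → (19, 8)
3H = (19, 8).
Finally 3G + 3H:
(50, 29) + (19, 8). λ = (8 - 29)/(19 - 50) ≡ 38/28 mod 59. 28⁻¹ ≡ 19 (mod 59) since 28·19 = 532 ≡ 1, so λ ≡ 14.
  x = λ² - 50 - 19 = 196 - 69 ≡ 9; y = λ·(50 - 9) - 29 ≡ 14. → (9, 14)

(9, 14)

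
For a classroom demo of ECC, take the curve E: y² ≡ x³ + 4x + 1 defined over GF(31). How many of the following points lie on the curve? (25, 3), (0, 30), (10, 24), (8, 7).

4

(25, 3): 3² ≡ 9, rhs ≡ 9 → on.
(0, 30): 30² ≡ 1, rhs ≡ 1 → on.
(10, 24): 24² ≡ 18, rhs ≡ 18 → on.
(8, 7): 7² ≡ 18, rhs ≡ 18 → on.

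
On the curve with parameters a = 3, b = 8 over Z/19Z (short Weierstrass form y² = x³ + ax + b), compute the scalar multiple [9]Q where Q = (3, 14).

O

Double-and-add on 9 = (1001)₂. Start with Q = (3, 14) for the leading 1-bit.
double: tangent at (3, 14): λ = (3·3² + 3)/(2·14) ≡ 11/9. 9⁻¹ ≡ 17 (mod 19), so λ ≡ 11·17 ≡ 16.
  x = λ² - 3 - 3 = 256 - 6 ≡ 3; y = λ·(3 - 3) - 14 ≡ 5. → (3, 5)
double: tangent at (3, 5): λ = (3·3² + 3)/(2·5) ≡ 11/10. 10⁻¹ ≡ 2 (mod 19) since 10·2 = 20 ≡ 1, so λ ≡ 11·2 ≡ 3.
  x = λ² - 3 - 3 = 9 - 6 ≡ 3; y = λ·(3 - 3) - 5 ≡ 14. → (3, 14)
double: tangent at (3, 14): λ = (3·3² + 3)/(2·14) ≡ 11/9. 9⁻¹ ≡ 17 (mod 19), so λ ≡ 11·17 ≡ 16.
  x = λ² - 3 - 3 = 256 - 6 ≡ 3; y = λ·(3 - 3) - 14 ≡ 5. → (3, 5)
add Q: (3, 5) + (3, 14): same x and y₁ ≡ -y₂, so the sum is the point at infinity.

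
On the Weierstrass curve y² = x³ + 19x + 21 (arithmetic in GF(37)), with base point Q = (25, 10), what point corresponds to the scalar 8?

(9, 25)

Repeated addition: build up to 8Q.
2Q: tangent at (25, 10): λ = (3·25² + 19)/(2·10) ≡ 7/20. 20⁻¹ ≡ 13 (mod 37), so λ ≡ 7·13 ≡ 17.
  x = λ² - 25 - 25 = 289 - 50 ≡ 17; y = λ·(25 - 17) - 10 ≡ 15. → (17, 15)
3Q: (17, 15) + (25, 10). λ = (10 - 15)/(25 - 17) ≡ 32/8 mod 37. 8⁻¹ ≡ 14 (mod 37) since 8·14 = 112 ≡ 1, so λ ≡ 4.
  x = λ² - 17 - 25 = 16 - 42 ≡ 11; y = λ·(17 - 11) - 15 ≡ 9. → (11, 9)
4Q: (11, 9) + (25, 10). λ = (10 - 9)/(25 - 11) ≡ 1/14 mod 37. 14⁻¹ ≡ 8 (mod 37), so λ ≡ 8.
  x = λ² - 11 - 25 = 64 - 36 ≡ 28; y = λ·(11 - 28) - 9 ≡ 3. → (28, 3)
5Q: (28, 3) + (25, 10). λ = (10 - 3)/(25 - 28) ≡ 7/34 mod 37. 34⁻¹ ≡ 12 (mod 37), so λ ≡ 10.
  x = λ² - 28 - 25 = 100 - 53 ≡ 10; y = λ·(28 - 10) - 3 ≡ 29. → (10, 29)
6Q: (10, 29) + (25, 10). λ = (10 - 29)/(25 - 10) ≡ 18/15 mod 37. 15⁻¹ ≡ 5 (mod 37), so λ ≡ 16.
  x = λ² - 10 - 25 = 256 - 35 ≡ 36; y = λ·(10 - 36) - 29 ≡ 36. → (36, 36)
7Q: (36, 36) + (25, 10). λ = (10 - 36)/(25 - 36) ≡ 11/26 mod 37. 26⁻¹ ≡ 10 (mod 37) since 26·10 = 260 ≡ 1, so λ ≡ 36.
  x = λ² - 36 - 25 = 1296 - 61 ≡ 14; y = λ·(36 - 14) - 36 ≡ 16. → (14, 16)
8Q: (14, 16) + (25, 10). λ = (10 - 16)/(25 - 14) ≡ 31/11 mod 37. 11⁻¹ ≡ 27 (mod 37) since 11·27 = 297 ≡ 1, so λ ≡ 23.
  x = λ² - 14 - 25 = 529 - 39 ≡ 9; y = λ·(14 - 9) - 16 ≡ 25. → (9, 25)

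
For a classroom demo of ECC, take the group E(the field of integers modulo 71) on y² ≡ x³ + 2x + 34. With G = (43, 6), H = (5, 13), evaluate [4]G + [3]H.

(61, 47)

First 4G:
Double-and-add on 4 = (100)₂. Start with G = (43, 6) for the leading 1-bit.
double: tangent at (43, 6): λ = (3·43² + 2)/(2·6) ≡ 11/12. 12⁻¹ ≡ 6 (mod 71), so λ ≡ 11·6 ≡ 66.
  x = λ² - 43 - 43 = 4356 - 86 ≡ 10; y = λ·(43 - 10) - 6 ≡ 42. → (10, 42)
double: tangent at (10, 42): λ = (3·10² + 2)/(2·42) ≡ 18/13. 13⁻¹ ≡ 11 (mod 71), so λ ≡ 18·11 ≡ 56.
  x = λ² - 10 - 10 = 3136 - 20 ≡ 63; y = λ·(10 - 63) - 42 ≡ 43. → (63, 43)
4G = (63, 43).
Next 3H:
Repeated addition: build up to 3H.
2H: tangent at (5, 13): λ = (3·5² + 2)/(2·13) ≡ 6/26. 26⁻¹ ≡ 41 (mod 71) since 26·41 = 1066 ≡ 1, so λ ≡ 6·41 ≡ 33.
  x = λ² - 5 - 5 = 1089 - 10 ≡ 14; y = λ·(5 - 14) - 13 ≡ 45. → (14, 45)
3H: (14, 45) + (5, 13). λ = (13 - 45)/(5 - 14) ≡ 39/62 mod 71. 62⁻¹ ≡ 63 (mod 71) since 62·63 = 3906 ≡ 1, so λ ≡ 43.
  x = λ² - 14 - 5 = 1849 - 19 ≡ 55; y = λ·(14 - 55) - 45 ≡ 38. → (55, 38)
3H = (55, 38).
Finally 4G + 3H:
(63, 43) + (55, 38). λ = (38 - 43)/(55 - 63) ≡ 66/63 mod 71. 63⁻¹ ≡ 62 (mod 71), so λ ≡ 45.
  x = λ² - 63 - 55 = 2025 - 118 ≡ 61; y = λ·(63 - 61) - 43 ≡ 47. → (61, 47)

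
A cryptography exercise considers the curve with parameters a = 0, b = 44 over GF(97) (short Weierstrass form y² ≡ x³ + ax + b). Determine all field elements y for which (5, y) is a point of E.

x³ + 0x + 44 = 169 ≡ 72 (mod 97).
Square roots of 72 mod 97: 13 and 84 (since 13² = 169 ≡ 72).

13, 84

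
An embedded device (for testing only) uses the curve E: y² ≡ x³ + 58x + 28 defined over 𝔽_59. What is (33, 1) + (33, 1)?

(0, 21)

tangent at (33, 1): λ = (3·33² + 58)/(2·1) ≡ 21/2. 2⁻¹ ≡ 30 (mod 59), so λ ≡ 21·30 ≡ 40.
  x = λ² - 33 - 33 = 1600 - 66 ≡ 0; y = λ·(33 - 0) - 1 ≡ 21. → (0, 21)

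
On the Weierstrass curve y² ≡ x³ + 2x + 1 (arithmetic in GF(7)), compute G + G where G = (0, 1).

tangent at (0, 1): λ = (3·0² + 2)/(2·1) ≡ 2/2. 2⁻¹ ≡ 4 (mod 7), so λ ≡ 2·4 ≡ 1.
  x = λ² - 0 - 0 = 1 - 0 ≡ 1; y = λ·(0 - 1) - 1 ≡ 5. → (1, 5)

(1, 5)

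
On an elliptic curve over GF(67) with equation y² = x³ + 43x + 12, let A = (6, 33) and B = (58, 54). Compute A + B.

(6, 33) + (58, 54). λ = (54 - 33)/(58 - 6) ≡ 21/52 mod 67. 52⁻¹ ≡ 58 (mod 67), so λ ≡ 12.
  x = λ² - 6 - 58 = 144 - 64 ≡ 13; y = λ·(6 - 13) - 33 ≡ 17. → (13, 17)

(13, 17)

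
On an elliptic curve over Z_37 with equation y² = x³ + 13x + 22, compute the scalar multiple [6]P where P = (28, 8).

Double-and-add on 6 = (110)₂. Start with P = (28, 8) for the leading 1-bit.
double: tangent at (28, 8): λ = (3·28² + 13)/(2·8) ≡ 34/16. 16⁻¹ ≡ 7 (mod 37), so λ ≡ 34·7 ≡ 16.
  x = λ² - 28 - 28 = 256 - 56 ≡ 15; y = λ·(28 - 15) - 8 ≡ 15. → (15, 15)
add P: (15, 15) + (28, 8). λ = (8 - 15)/(28 - 15) ≡ 30/13 mod 37. 13⁻¹ ≡ 20 (mod 37) since 13·20 = 260 ≡ 1, so λ ≡ 8.
  x = λ² - 15 - 28 = 64 - 43 ≡ 21; y = λ·(15 - 21) - 15 ≡ 11. → (21, 11)
double: tangent at (21, 11): λ = (3·21² + 13)/(2·11) ≡ 4/22. 22⁻¹ ≡ 32 (mod 37) since 22·32 = 704 ≡ 1, so λ ≡ 4·32 ≡ 17.
  x = λ² - 21 - 21 = 289 - 42 ≡ 25; y = λ·(21 - 25) - 11 ≡ 32. → (25, 32)

(25, 32)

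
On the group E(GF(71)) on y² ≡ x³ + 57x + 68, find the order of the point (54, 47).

3

2P: tangent at (54, 47): λ = (3·54² + 57)/(2·47) ≡ 1/23. 23⁻¹ ≡ 34 (mod 71) since 23·34 = 782 ≡ 1, so λ ≡ 1·34 ≡ 34.
  x = λ² - 54 - 54 = 1156 - 108 ≡ 54; y = λ·(54 - 54) - 47 ≡ 24. → (54, 24)
3P: (54, 24) + (54, 47): same x and y₁ ≡ -y₂, so the sum is ∞.
3P = ∞, so the order is 3.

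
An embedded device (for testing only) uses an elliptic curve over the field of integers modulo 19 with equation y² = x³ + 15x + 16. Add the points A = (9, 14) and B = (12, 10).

(9, 14) + (12, 10). λ = (10 - 14)/(12 - 9) ≡ 15/3 mod 19. 3⁻¹ ≡ 13 (mod 19) since 3·13 = 39 ≡ 1, so λ ≡ 5.
  x = λ² - 9 - 12 = 25 - 21 ≡ 4; y = λ·(9 - 4) - 14 ≡ 11. → (4, 11)

(4, 11)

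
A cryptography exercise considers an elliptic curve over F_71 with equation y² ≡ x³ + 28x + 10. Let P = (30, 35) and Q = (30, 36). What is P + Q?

O

The two points share x = 30 and their y-coordinates satisfy 35 + 36 ≡ 0 (mod 71), so they are inverses. Their sum is O.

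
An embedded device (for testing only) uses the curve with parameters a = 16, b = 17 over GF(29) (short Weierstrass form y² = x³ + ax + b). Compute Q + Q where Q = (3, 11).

(27, 8)

tangent at (3, 11): λ = (3·3² + 16)/(2·11) ≡ 14/22. 22⁻¹ ≡ 4 (mod 29), so λ ≡ 14·4 ≡ 27.
  x = λ² - 3 - 3 = 729 - 6 ≡ 27; y = λ·(3 - 27) - 11 ≡ 8. → (27, 8)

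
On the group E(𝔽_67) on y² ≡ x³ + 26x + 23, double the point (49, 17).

tangent at (49, 17): λ = (3·49² + 26)/(2·17) ≡ 60/34. 34⁻¹ ≡ 2 (mod 67) since 34·2 = 68 ≡ 1, so λ ≡ 60·2 ≡ 53.
  x = λ² - 49 - 49 = 2809 - 98 ≡ 31; y = λ·(49 - 31) - 17 ≡ 66. → (31, 66)

(31, 66)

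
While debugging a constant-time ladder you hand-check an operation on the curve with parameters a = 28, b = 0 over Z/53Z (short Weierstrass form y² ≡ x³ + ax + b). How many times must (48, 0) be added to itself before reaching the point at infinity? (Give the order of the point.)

2P: (48, 0) + (48, 0): same x and y₁ ≡ -y₂, so the sum is the point at infinity.
2P = the point at infinity, so the order is 2.

2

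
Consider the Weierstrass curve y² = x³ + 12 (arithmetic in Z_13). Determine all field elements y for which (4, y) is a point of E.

none

x³ + 0x + 12 = 76 ≡ 11 (mod 13).
11 is a non-residue mod 13; no y exists.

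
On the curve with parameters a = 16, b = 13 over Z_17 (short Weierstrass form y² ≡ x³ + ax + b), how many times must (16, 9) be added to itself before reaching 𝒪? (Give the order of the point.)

6

2P: tangent at (16, 9): λ = (3·16² + 16)/(2·9) ≡ 2/1. 1⁻¹ ≡ 1 (mod 17), so λ ≡ 2·1 ≡ 2.
  x = λ² - 16 - 16 = 4 - 32 ≡ 6; y = λ·(16 - 6) - 9 ≡ 11. → (6, 11)
3P: (6, 11) + (16, 9). λ = (9 - 11)/(16 - 6) ≡ 15/10 mod 17. 10⁻¹ ≡ 12 (mod 17), so λ ≡ 10.
  x = λ² - 6 - 16 = 100 - 22 ≡ 10; y = λ·(6 - 10) - 11 ≡ 0. → (10, 0)
4P: (10, 0) + (16, 9). λ = (9 - 0)/(16 - 10) ≡ 9/6 mod 17. 6⁻¹ ≡ 3 (mod 17), so λ ≡ 10.
  x = λ² - 10 - 16 = 100 - 26 ≡ 6; y = λ·(10 - 6) - 0 ≡ 6. → (6, 6)
5P: (6, 6) + (16, 9). λ = (9 - 6)/(16 - 6) ≡ 3/10 mod 17. 10⁻¹ ≡ 12 (mod 17) since 10·12 = 120 ≡ 1, so λ ≡ 2.
  x = λ² - 6 - 16 = 4 - 22 ≡ 16; y = λ·(6 - 16) - 6 ≡ 8. → (16, 8)
6P: (16, 8) + (16, 9): same x and y₁ ≡ -y₂, so the sum is 𝒪.
6P = 𝒪, so the order is 6.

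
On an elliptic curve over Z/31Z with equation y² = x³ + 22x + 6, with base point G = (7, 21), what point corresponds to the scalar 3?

(14, 12)

Repeated addition: build up to 3G.
2G: tangent at (7, 21): λ = (3·7² + 22)/(2·21) ≡ 14/11. 11⁻¹ ≡ 17 (mod 31), so λ ≡ 14·17 ≡ 21.
  x = λ² - 7 - 7 = 441 - 14 ≡ 24; y = λ·(7 - 24) - 21 ≡ 25. → (24, 25)
3G: (24, 25) + (7, 21). λ = (21 - 25)/(7 - 24) ≡ 27/14 mod 31. 14⁻¹ ≡ 20 (mod 31), so λ ≡ 13.
  x = λ² - 24 - 7 = 169 - 31 ≡ 14; y = λ·(24 - 14) - 25 ≡ 12. → (14, 12)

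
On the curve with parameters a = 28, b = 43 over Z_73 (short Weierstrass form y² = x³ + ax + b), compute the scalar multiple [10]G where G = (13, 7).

(65, 16)

Repeated addition: build up to 10G.
2G: tangent at (13, 7): λ = (3·13² + 28)/(2·7) ≡ 24/14. 14⁻¹ ≡ 47 (mod 73), so λ ≡ 24·47 ≡ 33.
  x = λ² - 13 - 13 = 1089 - 26 ≡ 41; y = λ·(13 - 41) - 7 ≡ 18. → (41, 18)
3G: (41, 18) + (13, 7). λ = (7 - 18)/(13 - 41) ≡ 62/45 mod 73. 45⁻¹ ≡ 13 (mod 73), so λ ≡ 3.
  x = λ² - 41 - 13 = 9 - 54 ≡ 28; y = λ·(41 - 28) - 18 ≡ 21. → (28, 21)
4G: (28, 21) + (13, 7). λ = (7 - 21)/(13 - 28) ≡ 59/58 mod 73. 58⁻¹ ≡ 34 (mod 73) since 58·34 = 1972 ≡ 1, so λ ≡ 35.
  x = λ² - 28 - 13 = 1225 - 41 ≡ 16; y = λ·(28 - 16) - 21 ≡ 34. → (16, 34)
5G: (16, 34) + (13, 7). λ = (7 - 34)/(13 - 16) ≡ 46/70 mod 73. 70⁻¹ ≡ 24 (mod 73) since 70·24 = 1680 ≡ 1, so λ ≡ 9.
  x = λ² - 16 - 13 = 81 - 29 ≡ 52; y = λ·(16 - 52) - 34 ≡ 7. → (52, 7)
6G: (52, 7) + (13, 7). λ = (7 - 7)/(13 - 52) ≡ 0/34 mod 73. 34⁻¹ ≡ 58 (mod 73) since 34·58 = 1972 ≡ 1, so λ ≡ 0.
  x = λ² - 52 - 13 = 0 - 65 ≡ 8; y = λ·(52 - 8) - 7 ≡ 66. → (8, 66)
7G: (8, 66) + (13, 7). λ = (7 - 66)/(13 - 8) ≡ 14/5 mod 73. 5⁻¹ ≡ 44 (mod 73), so λ ≡ 32.
  x = λ² - 8 - 13 = 1024 - 21 ≡ 54; y = λ·(8 - 54) - 66 ≡ 68. → (54, 68)
8G: (54, 68) + (13, 7). λ = (7 - 68)/(13 - 54) ≡ 12/32 mod 73. 32⁻¹ ≡ 16 (mod 73), so λ ≡ 46.
  x = λ² - 54 - 13 = 2116 - 67 ≡ 5; y = λ·(54 - 5) - 68 ≡ 69. → (5, 69)
9G: (5, 69) + (13, 7). λ = (7 - 69)/(13 - 5) ≡ 11/8 mod 73. 8⁻¹ ≡ 64 (mod 73), so λ ≡ 47.
  x = λ² - 5 - 13 = 2209 - 18 ≡ 1; y = λ·(5 - 1) - 69 ≡ 46. → (1, 46)
10G: (1, 46) + (13, 7). λ = (7 - 46)/(13 - 1) ≡ 34/12 mod 73. 12⁻¹ ≡ 67 (mod 73) since 12·67 = 804 ≡ 1, so λ ≡ 15.
  x = λ² - 1 - 13 = 225 - 14 ≡ 65; y = λ·(1 - 65) - 46 ≡ 16. → (65, 16)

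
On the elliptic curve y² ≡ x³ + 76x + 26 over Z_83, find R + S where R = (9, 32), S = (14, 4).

(9, 32) + (14, 4). λ = (4 - 32)/(14 - 9) ≡ 55/5 mod 83. 5⁻¹ ≡ 50 (mod 83), so λ ≡ 11.
  x = λ² - 9 - 14 = 121 - 23 ≡ 15; y = λ·(9 - 15) - 32 ≡ 68. → (15, 68)

(15, 68)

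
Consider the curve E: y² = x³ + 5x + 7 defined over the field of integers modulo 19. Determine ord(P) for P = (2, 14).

2P: tangent at (2, 14): λ = (3·2² + 5)/(2·14) ≡ 17/9. 9⁻¹ ≡ 17 (mod 19), so λ ≡ 17·17 ≡ 4.
  x = λ² - 2 - 2 = 16 - 4 ≡ 12; y = λ·(2 - 12) - 14 ≡ 3. → (12, 3)
3P: (12, 3) + (2, 14). λ = (14 - 3)/(2 - 12) ≡ 11/9 mod 19. 9⁻¹ ≡ 17 (mod 19) since 9·17 = 153 ≡ 1, so λ ≡ 16.
  x = λ² - 12 - 2 = 256 - 14 ≡ 14; y = λ·(12 - 14) - 3 ≡ 3. → (14, 3)
4P: (14, 3) + (2, 14). λ = (14 - 3)/(2 - 14) ≡ 11/7 mod 19. 7⁻¹ ≡ 11 (mod 19), so λ ≡ 7.
  x = λ² - 14 - 2 = 49 - 16 ≡ 14; y = λ·(14 - 14) - 3 ≡ 16. → (14, 16)
5P: (14, 16) + (2, 14). λ = (14 - 16)/(2 - 14) ≡ 17/7 mod 19. 7⁻¹ ≡ 11 (mod 19), so λ ≡ 16.
  x = λ² - 14 - 2 = 256 - 16 ≡ 12; y = λ·(14 - 12) - 16 ≡ 16. → (12, 16)
6P: (12, 16) + (2, 14). λ = (14 - 16)/(2 - 12) ≡ 17/9 mod 19. 9⁻¹ ≡ 17 (mod 19) since 9·17 = 153 ≡ 1, so λ ≡ 4.
  x = λ² - 12 - 2 = 16 - 14 ≡ 2; y = λ·(12 - 2) - 16 ≡ 5. → (2, 5)
7P: (2, 5) + (2, 14): same x and y₁ ≡ -y₂, so the sum is 𝒪.
7P = 𝒪, so the order is 7.

7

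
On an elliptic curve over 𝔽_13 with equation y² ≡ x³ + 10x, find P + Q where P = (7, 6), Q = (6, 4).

(4, 0)

(7, 6) + (6, 4). λ = (4 - 6)/(6 - 7) ≡ 11/12 mod 13. 12⁻¹ ≡ 12 (mod 13), so λ ≡ 2.
  x = λ² - 7 - 6 = 4 - 13 ≡ 4; y = λ·(7 - 4) - 6 ≡ 0. → (4, 0)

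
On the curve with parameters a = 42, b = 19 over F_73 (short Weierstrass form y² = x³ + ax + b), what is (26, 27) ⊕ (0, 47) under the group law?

(45, 55)

(26, 27) + (0, 47). λ = (47 - 27)/(0 - 26) ≡ 20/47 mod 73. 47⁻¹ ≡ 14 (mod 73) since 47·14 = 658 ≡ 1, so λ ≡ 61.
  x = λ² - 26 - 0 = 3721 - 26 ≡ 45; y = λ·(26 - 45) - 27 ≡ 55. → (45, 55)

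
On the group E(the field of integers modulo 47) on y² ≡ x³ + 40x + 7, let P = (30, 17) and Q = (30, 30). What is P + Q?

The two points share x = 30 and their y-coordinates satisfy 17 + 30 ≡ 0 (mod 47), so they are inverses. Their sum is O.

O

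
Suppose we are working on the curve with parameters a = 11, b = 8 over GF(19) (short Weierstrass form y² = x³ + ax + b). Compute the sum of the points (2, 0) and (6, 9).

(2, 0) + (6, 9). λ = (9 - 0)/(6 - 2) ≡ 9/4 mod 19. 4⁻¹ ≡ 5 (mod 19), so λ ≡ 7.
  x = λ² - 2 - 6 = 49 - 8 ≡ 3; y = λ·(2 - 3) - 0 ≡ 12. → (3, 12)

(3, 12)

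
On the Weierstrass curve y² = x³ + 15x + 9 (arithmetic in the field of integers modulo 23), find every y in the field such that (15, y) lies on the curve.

x³ + 15x + 9 = 3609 ≡ 21 (mod 23).
21 is a non-residue mod 23; no y exists.

none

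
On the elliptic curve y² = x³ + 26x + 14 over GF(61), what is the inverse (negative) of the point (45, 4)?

-(45, 4) = (45, -4 mod 61) = (45, 57).

(45, 57)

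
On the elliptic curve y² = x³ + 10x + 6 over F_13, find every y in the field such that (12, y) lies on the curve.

none

x³ + 10x + 6 = 1854 ≡ 8 (mod 13).
8 is a non-residue mod 13; no y exists.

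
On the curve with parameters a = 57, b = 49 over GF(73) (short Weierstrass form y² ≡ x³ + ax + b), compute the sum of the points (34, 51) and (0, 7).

(48, 64)

(34, 51) + (0, 7). λ = (7 - 51)/(0 - 34) ≡ 29/39 mod 73. 39⁻¹ ≡ 15 (mod 73) since 39·15 = 585 ≡ 1, so λ ≡ 70.
  x = λ² - 34 - 0 = 4900 - 34 ≡ 48; y = λ·(34 - 48) - 51 ≡ 64. → (48, 64)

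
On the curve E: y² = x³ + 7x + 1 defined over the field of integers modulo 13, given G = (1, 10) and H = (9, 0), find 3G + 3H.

First 3G:
Repeated addition: build up to 3G.
2G: tangent at (1, 10): λ = (3·1² + 7)/(2·10) ≡ 10/7. 7⁻¹ ≡ 2 (mod 13), so λ ≡ 10·2 ≡ 7.
  x = λ² - 1 - 1 = 49 - 2 ≡ 8; y = λ·(1 - 8) - 10 ≡ 6. → (8, 6)
3G: (8, 6) + (1, 10). λ = (10 - 6)/(1 - 8) ≡ 4/6 mod 13. 6⁻¹ ≡ 11 (mod 13), so λ ≡ 5.
  x = λ² - 8 - 1 = 25 - 9 ≡ 3; y = λ·(8 - 3) - 6 ≡ 6. → (3, 6)
3G = (3, 6).
Next 3H:
Repeated addition: build up to 3H.
2H: (9, 0) + (9, 0): same x and y₁ ≡ -y₂, so the sum is ∞.
3H: ∞ + (9, 0) = (9, 0) (identity).
3H = (9, 0).
Finally 3G + 3H:
(3, 6) + (9, 0). λ = (0 - 6)/(9 - 3) ≡ 7/6 mod 13. 6⁻¹ ≡ 11 (mod 13), so λ ≡ 12.
  x = λ² - 3 - 9 = 144 - 12 ≡ 2; y = λ·(3 - 2) - 6 ≡ 6. → (2, 6)

(2, 6)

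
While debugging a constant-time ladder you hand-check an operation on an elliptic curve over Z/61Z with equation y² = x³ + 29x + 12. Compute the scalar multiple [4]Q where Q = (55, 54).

(7, 3)

Repeated addition: build up to 4Q.
2Q: tangent at (55, 54): λ = (3·55² + 29)/(2·54) ≡ 15/47. 47⁻¹ ≡ 13 (mod 61) since 47·13 = 611 ≡ 1, so λ ≡ 15·13 ≡ 12.
  x = λ² - 55 - 55 = 144 - 110 ≡ 34; y = λ·(55 - 34) - 54 ≡ 15. → (34, 15)
3Q: (34, 15) + (55, 54). λ = (54 - 15)/(55 - 34) ≡ 39/21 mod 61. 21⁻¹ ≡ 32 (mod 61), so λ ≡ 28.
  x = λ² - 34 - 55 = 784 - 89 ≡ 24; y = λ·(34 - 24) - 15 ≡ 21. → (24, 21)
4Q: (24, 21) + (55, 54). λ = (54 - 21)/(55 - 24) ≡ 33/31 mod 61. 31⁻¹ ≡ 2 (mod 61), so λ ≡ 5.
  x = λ² - 24 - 55 = 25 - 79 ≡ 7; y = λ·(24 - 7) - 21 ≡ 3. → (7, 3)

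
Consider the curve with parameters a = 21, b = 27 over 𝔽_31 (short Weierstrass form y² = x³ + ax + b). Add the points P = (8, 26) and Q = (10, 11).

(15, 11)

(8, 26) + (10, 11). λ = (11 - 26)/(10 - 8) ≡ 16/2 mod 31. 2⁻¹ ≡ 16 (mod 31) since 2·16 = 32 ≡ 1, so λ ≡ 8.
  x = λ² - 8 - 10 = 64 - 18 ≡ 15; y = λ·(8 - 15) - 26 ≡ 11. → (15, 11)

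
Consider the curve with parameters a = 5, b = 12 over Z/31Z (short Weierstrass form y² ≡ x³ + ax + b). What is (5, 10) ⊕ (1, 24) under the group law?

(14, 6)

(5, 10) + (1, 24). λ = (24 - 10)/(1 - 5) ≡ 14/27 mod 31. 27⁻¹ ≡ 23 (mod 31) since 27·23 = 621 ≡ 1, so λ ≡ 12.
  x = λ² - 5 - 1 = 144 - 6 ≡ 14; y = λ·(5 - 14) - 10 ≡ 6. → (14, 6)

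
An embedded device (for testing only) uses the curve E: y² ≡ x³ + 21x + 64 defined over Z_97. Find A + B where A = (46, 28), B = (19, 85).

(46, 28) + (19, 85). λ = (85 - 28)/(19 - 46) ≡ 57/70 mod 97. 70⁻¹ ≡ 79 (mod 97), so λ ≡ 41.
  x = λ² - 46 - 19 = 1681 - 65 ≡ 64; y = λ·(46 - 64) - 28 ≡ 10. → (64, 10)

(64, 10)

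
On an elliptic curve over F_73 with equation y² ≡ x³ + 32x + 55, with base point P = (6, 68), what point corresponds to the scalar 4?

(32, 11)

Double-and-add on 4 = (100)₂. Start with P = (6, 68) for the leading 1-bit.
double: tangent at (6, 68): λ = (3·6² + 32)/(2·68) ≡ 67/63. 63⁻¹ ≡ 51 (mod 73) since 63·51 = 3213 ≡ 1, so λ ≡ 67·51 ≡ 59.
  x = λ² - 6 - 6 = 3481 - 12 ≡ 38; y = λ·(6 - 38) - 68 ≡ 15. → (38, 15)
double: tangent at (38, 15): λ = (3·38² + 32)/(2·15) ≡ 57/30. 30⁻¹ ≡ 56 (mod 73), so λ ≡ 57·56 ≡ 53.
  x = λ² - 38 - 38 = 2809 - 76 ≡ 32; y = λ·(38 - 32) - 15 ≡ 11. → (32, 11)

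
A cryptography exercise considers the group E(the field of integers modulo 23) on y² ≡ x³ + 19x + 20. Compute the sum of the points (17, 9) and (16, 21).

(19, 15)

(17, 9) + (16, 21). λ = (21 - 9)/(16 - 17) ≡ 12/22 mod 23. 22⁻¹ ≡ 22 (mod 23) since 22·22 = 484 ≡ 1, so λ ≡ 11.
  x = λ² - 17 - 16 = 121 - 33 ≡ 19; y = λ·(17 - 19) - 9 ≡ 15. → (19, 15)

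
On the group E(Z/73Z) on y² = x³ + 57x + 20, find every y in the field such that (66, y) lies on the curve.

9, 64

x³ + 57x + 20 = 291278 ≡ 8 (mod 73).
Square roots of 8 mod 73: 9 and 64 (since 9² = 81 ≡ 8).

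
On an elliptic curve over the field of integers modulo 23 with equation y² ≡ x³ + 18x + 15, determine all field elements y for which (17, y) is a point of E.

6, 17

x³ + 18x + 15 = 5234 ≡ 13 (mod 23).
Square roots of 13 mod 23: 6 and 17 (since 6² = 36 ≡ 13).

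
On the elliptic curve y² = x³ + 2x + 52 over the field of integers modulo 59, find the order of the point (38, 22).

2P: tangent at (38, 22): λ = (3·38² + 2)/(2·22) ≡ 27/44. 44⁻¹ ≡ 55 (mod 59), so λ ≡ 27·55 ≡ 10.
  x = λ² - 38 - 38 = 100 - 76 ≡ 24; y = λ·(38 - 24) - 22 ≡ 0. → (24, 0)
3P: (24, 0) + (38, 22). λ = (22 - 0)/(38 - 24) ≡ 22/14 mod 59. 14⁻¹ ≡ 38 (mod 59) since 14·38 = 532 ≡ 1, so λ ≡ 10.
  x = λ² - 24 - 38 = 100 - 62 ≡ 38; y = λ·(24 - 38) - 0 ≡ 37. → (38, 37)
4P: (38, 37) + (38, 22): same x and y₁ ≡ -y₂, so the sum is O.
4P = O, so the order is 4.

4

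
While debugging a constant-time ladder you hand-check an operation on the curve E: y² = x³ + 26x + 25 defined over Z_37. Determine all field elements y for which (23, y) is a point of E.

5, 32

x³ + 26x + 25 = 12790 ≡ 25 (mod 37).
Square roots of 25 mod 37: 5 and 32 (since 5² = 25 ≡ 25).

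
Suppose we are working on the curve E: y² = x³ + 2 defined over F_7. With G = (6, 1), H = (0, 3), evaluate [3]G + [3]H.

First 3G:
Repeated addition: build up to 3G.
2G: tangent at (6, 1): λ = (3·6² + 0)/(2·1) ≡ 3/2. 2⁻¹ ≡ 4 (mod 7), so λ ≡ 3·4 ≡ 5.
  x = λ² - 6 - 6 = 25 - 12 ≡ 6; y = λ·(6 - 6) - 1 ≡ 6. → (6, 6)
3G: (6, 6) + (6, 1): same x and y₁ ≡ -y₂, so the sum is 𝒪.
3G = 𝒪.
Next 3H:
Repeated addition: build up to 3H.
2H: tangent at (0, 3): λ = (3·0² + 0)/(2·3) ≡ 0/6. 6⁻¹ ≡ 6 (mod 7), so λ ≡ 0·6 ≡ 0.
  x = λ² - 0 - 0 = 0 - 0 ≡ 0; y = λ·(0 - 0) - 3 ≡ 4. → (0, 4)
3H: (0, 4) + (0, 3): same x and y₁ ≡ -y₂, so the sum is 𝒪.
3H = 𝒪.
Finally 3G + 3H:
𝒪 + 𝒪 = 𝒪 (identity).

O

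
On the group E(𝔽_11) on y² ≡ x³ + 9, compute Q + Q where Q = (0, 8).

(0, 3)

tangent at (0, 8): λ = (3·0² + 0)/(2·8) ≡ 0/5. 5⁻¹ ≡ 9 (mod 11), so λ ≡ 0·9 ≡ 0.
  x = λ² - 0 - 0 = 0 - 0 ≡ 0; y = λ·(0 - 0) - 8 ≡ 3. → (0, 3)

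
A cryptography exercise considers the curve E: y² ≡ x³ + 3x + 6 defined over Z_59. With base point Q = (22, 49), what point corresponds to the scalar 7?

(42, 36)

Repeated addition: build up to 7Q.
2Q: tangent at (22, 49): λ = (3·22² + 3)/(2·49) ≡ 39/39. 39⁻¹ ≡ 56 (mod 59), so λ ≡ 39·56 ≡ 1.
  x = λ² - 22 - 22 = 1 - 44 ≡ 16; y = λ·(22 - 16) - 49 ≡ 16. → (16, 16)
3Q: (16, 16) + (22, 49). λ = (49 - 16)/(22 - 16) ≡ 33/6 mod 59. 6⁻¹ ≡ 10 (mod 59), so λ ≡ 35.
  x = λ² - 16 - 22 = 1225 - 38 ≡ 7; y = λ·(16 - 7) - 16 ≡ 4. → (7, 4)
4Q: (7, 4) + (22, 49). λ = (49 - 4)/(22 - 7) ≡ 45/15 mod 59. 15⁻¹ ≡ 4 (mod 59), so λ ≡ 3.
  x = λ² - 7 - 22 = 9 - 29 ≡ 39; y = λ·(7 - 39) - 4 ≡ 18. → (39, 18)
5Q: (39, 18) + (22, 49). λ = (49 - 18)/(22 - 39) ≡ 31/42 mod 59. 42⁻¹ ≡ 52 (mod 59), so λ ≡ 19.
  x = λ² - 39 - 22 = 361 - 61 ≡ 5; y = λ·(39 - 5) - 18 ≡ 38. → (5, 38)
6Q: (5, 38) + (22, 49). λ = (49 - 38)/(22 - 5) ≡ 11/17 mod 59. 17⁻¹ ≡ 7 (mod 59) since 17·7 = 119 ≡ 1, so λ ≡ 18.
  x = λ² - 5 - 22 = 324 - 27 ≡ 2; y = λ·(5 - 2) - 38 ≡ 16. → (2, 16)
7Q: (2, 16) + (22, 49). λ = (49 - 16)/(22 - 2) ≡ 33/20 mod 59. 20⁻¹ ≡ 3 (mod 59), so λ ≡ 40.
  x = λ² - 2 - 22 = 1600 - 24 ≡ 42; y = λ·(2 - 42) - 16 ≡ 36. → (42, 36)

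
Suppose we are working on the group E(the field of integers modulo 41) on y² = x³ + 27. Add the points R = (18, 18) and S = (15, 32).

(7, 40)

(18, 18) + (15, 32). λ = (32 - 18)/(15 - 18) ≡ 14/38 mod 41. 38⁻¹ ≡ 27 (mod 41) since 38·27 = 1026 ≡ 1, so λ ≡ 9.
  x = λ² - 18 - 15 = 81 - 33 ≡ 7; y = λ·(18 - 7) - 18 ≡ 40. → (7, 40)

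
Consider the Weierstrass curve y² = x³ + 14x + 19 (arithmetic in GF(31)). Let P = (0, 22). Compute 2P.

(14, 13)

tangent at (0, 22): λ = (3·0² + 14)/(2·22) ≡ 14/13. 13⁻¹ ≡ 12 (mod 31), so λ ≡ 14·12 ≡ 13.
  x = λ² - 0 - 0 = 169 - 0 ≡ 14; y = λ·(0 - 14) - 22 ≡ 13. → (14, 13)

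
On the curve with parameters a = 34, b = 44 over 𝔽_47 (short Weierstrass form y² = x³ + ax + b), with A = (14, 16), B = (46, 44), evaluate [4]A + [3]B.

(40, 36)

First 4A:
Double-and-add on 4 = (100)₂. Start with A = (14, 16) for the leading 1-bit.
double: tangent at (14, 16): λ = (3·14² + 34)/(2·16) ≡ 11/32. 32⁻¹ ≡ 25 (mod 47), so λ ≡ 11·25 ≡ 40.
  x = λ² - 14 - 14 = 1600 - 28 ≡ 21; y = λ·(14 - 21) - 16 ≡ 33. → (21, 33)
double: tangent at (21, 33): λ = (3·21² + 34)/(2·33) ≡ 41/19. 19⁻¹ ≡ 5 (mod 47), so λ ≡ 41·5 ≡ 17.
  x = λ² - 21 - 21 = 289 - 42 ≡ 12; y = λ·(21 - 12) - 33 ≡ 26. → (12, 26)
4A = (12, 26).
Next 3B:
Repeated addition: build up to 3B.
2B: tangent at (46, 44): λ = (3·46² + 34)/(2·44) ≡ 37/41. 41⁻¹ ≡ 39 (mod 47), so λ ≡ 37·39 ≡ 33.
  x = λ² - 46 - 46 = 1089 - 92 ≡ 10; y = λ·(46 - 10) - 44 ≡ 16. → (10, 16)
3B: (10, 16) + (46, 44). λ = (44 - 16)/(46 - 10) ≡ 28/36 mod 47. 36⁻¹ ≡ 17 (mod 47) since 36·17 = 612 ≡ 1, so λ ≡ 6.
  x = λ² - 10 - 46 = 36 - 56 ≡ 27; y = λ·(10 - 27) - 16 ≡ 23. → (27, 23)
3B = (27, 23).
Finally 4A + 3B:
(12, 26) + (27, 23). λ = (23 - 26)/(27 - 12) ≡ 44/15 mod 47. 15⁻¹ ≡ 22 (mod 47) since 15·22 = 330 ≡ 1, so λ ≡ 28.
  x = λ² - 12 - 27 = 784 - 39 ≡ 40; y = λ·(12 - 40) - 26 ≡ 36. → (40, 36)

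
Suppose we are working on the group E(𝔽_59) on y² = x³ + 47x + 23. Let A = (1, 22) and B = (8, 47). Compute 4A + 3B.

(52, 0)

First 4A:
Double-and-add on 4 = (100)₂. Start with A = (1, 22) for the leading 1-bit.
double: tangent at (1, 22): λ = (3·1² + 47)/(2·22) ≡ 50/44. 44⁻¹ ≡ 55 (mod 59), so λ ≡ 50·55 ≡ 36.
  x = λ² - 1 - 1 = 1296 - 2 ≡ 55; y = λ·(1 - 55) - 22 ≡ 40. → (55, 40)
double: tangent at (55, 40): λ = (3·55² + 47)/(2·40) ≡ 36/21. 21⁻¹ ≡ 45 (mod 59) since 21·45 = 945 ≡ 1, so λ ≡ 36·45 ≡ 27.
  x = λ² - 55 - 55 = 729 - 110 ≡ 29; y = λ·(55 - 29) - 40 ≡ 13. → (29, 13)
4A = (29, 13).
Next 3B:
Repeated addition: build up to 3B.
2B: tangent at (8, 47): λ = (3·8² + 47)/(2·47) ≡ 3/35. 35⁻¹ ≡ 27 (mod 59), so λ ≡ 3·27 ≡ 22.
  x = λ² - 8 - 8 = 484 - 16 ≡ 55; y = λ·(8 - 55) - 47 ≡ 40. → (55, 40)
3B: (55, 40) + (8, 47). λ = (47 - 40)/(8 - 55) ≡ 7/12 mod 59. 12⁻¹ ≡ 5 (mod 59), so λ ≡ 35.
  x = λ² - 55 - 8 = 1225 - 63 ≡ 41; y = λ·(55 - 41) - 40 ≡ 37. → (41, 37)
3B = (41, 37).
Finally 4A + 3B:
(29, 13) + (41, 37). λ = (37 - 13)/(41 - 29) ≡ 24/12 mod 59. 12⁻¹ ≡ 5 (mod 59), so λ ≡ 2.
  x = λ² - 29 - 41 = 4 - 70 ≡ 52; y = λ·(29 - 52) - 13 ≡ 0. → (52, 0)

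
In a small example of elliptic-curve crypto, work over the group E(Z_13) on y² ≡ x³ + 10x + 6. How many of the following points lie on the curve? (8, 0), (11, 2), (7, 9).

(8, 0): 0² ≡ 0, rhs ≡ 0 → on.
(11, 2): 2² ≡ 4, rhs ≡ 4 → on.
(7, 9): 9² ≡ 3, rhs ≡ 3 → on.

3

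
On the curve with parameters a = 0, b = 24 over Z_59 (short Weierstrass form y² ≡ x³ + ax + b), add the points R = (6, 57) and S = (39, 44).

(29, 20)

(6, 57) + (39, 44). λ = (44 - 57)/(39 - 6) ≡ 46/33 mod 59. 33⁻¹ ≡ 34 (mod 59), so λ ≡ 30.
  x = λ² - 6 - 39 = 900 - 45 ≡ 29; y = λ·(6 - 29) - 57 ≡ 20. → (29, 20)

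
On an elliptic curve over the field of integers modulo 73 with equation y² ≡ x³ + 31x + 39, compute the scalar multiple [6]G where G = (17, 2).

(36, 54)

Double-and-add on 6 = (110)₂. Start with G = (17, 2) for the leading 1-bit.
double: tangent at (17, 2): λ = (3·17² + 31)/(2·2) ≡ 22/4. 4⁻¹ ≡ 55 (mod 73), so λ ≡ 22·55 ≡ 42.
  x = λ² - 17 - 17 = 1764 - 34 ≡ 51; y = λ·(17 - 51) - 2 ≡ 30. → (51, 30)
add G: (51, 30) + (17, 2). λ = (2 - 30)/(17 - 51) ≡ 45/39 mod 73. 39⁻¹ ≡ 15 (mod 73) since 39·15 = 585 ≡ 1, so λ ≡ 18.
  x = λ² - 51 - 17 = 324 - 68 ≡ 37; y = λ·(51 - 37) - 30 ≡ 3. → (37, 3)
double: tangent at (37, 3): λ = (3·37² + 31)/(2·3) ≡ 50/6. 6⁻¹ ≡ 61 (mod 73), so λ ≡ 50·61 ≡ 57.
  x = λ² - 37 - 37 = 3249 - 74 ≡ 36; y = λ·(37 - 36) - 3 ≡ 54. → (36, 54)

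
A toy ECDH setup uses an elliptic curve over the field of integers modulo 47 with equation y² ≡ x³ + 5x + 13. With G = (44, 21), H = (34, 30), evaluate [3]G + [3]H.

First 3G:
Repeated addition: build up to 3G.
2G: tangent at (44, 21): λ = (3·44² + 5)/(2·21) ≡ 32/42. 42⁻¹ ≡ 28 (mod 47), so λ ≡ 32·28 ≡ 3.
  x = λ² - 44 - 44 = 9 - 88 ≡ 15; y = λ·(44 - 15) - 21 ≡ 19. → (15, 19)
3G: (15, 19) + (44, 21). λ = (21 - 19)/(44 - 15) ≡ 2/29 mod 47. 29⁻¹ ≡ 13 (mod 47) since 29·13 = 377 ≡ 1, so λ ≡ 26.
  x = λ² - 15 - 44 = 676 - 59 ≡ 6; y = λ·(15 - 6) - 19 ≡ 27. → (6, 27)
3G = (6, 27).
Next 3H:
Repeated addition: build up to 3H.
2H: tangent at (34, 30): λ = (3·34² + 5)/(2·30) ≡ 42/13. 13⁻¹ ≡ 29 (mod 47), so λ ≡ 42·29 ≡ 43.
  x = λ² - 34 - 34 = 1849 - 68 ≡ 42; y = λ·(34 - 42) - 30 ≡ 2. → (42, 2)
3H: (42, 2) + (34, 30). λ = (30 - 2)/(34 - 42) ≡ 28/39 mod 47. 39⁻¹ ≡ 41 (mod 47), so λ ≡ 20.
  x = λ² - 42 - 34 = 400 - 76 ≡ 42; y = λ·(42 - 42) - 2 ≡ 45. → (42, 45)
3H = (42, 45).
Finally 3G + 3H:
(6, 27) + (42, 45). λ = (45 - 27)/(42 - 6) ≡ 18/36 mod 47. 36⁻¹ ≡ 17 (mod 47) since 36·17 = 612 ≡ 1, so λ ≡ 24.
  x = λ² - 6 - 42 = 576 - 48 ≡ 11; y = λ·(6 - 11) - 27 ≡ 41. → (11, 41)

(11, 41)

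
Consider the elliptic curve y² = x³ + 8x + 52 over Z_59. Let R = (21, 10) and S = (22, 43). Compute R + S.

(43, 31)

(21, 10) + (22, 43). λ = (43 - 10)/(22 - 21) ≡ 33/1 mod 59. 1⁻¹ ≡ 1 (mod 59) since 1·1 = 1 ≡ 1, so λ ≡ 33.
  x = λ² - 21 - 22 = 1089 - 43 ≡ 43; y = λ·(21 - 43) - 10 ≡ 31. → (43, 31)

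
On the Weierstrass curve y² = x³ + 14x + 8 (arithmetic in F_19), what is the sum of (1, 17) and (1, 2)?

The two points share x = 1 and their y-coordinates satisfy 17 + 2 ≡ 0 (mod 19), so they are inverses. Their sum is the point at infinity.

O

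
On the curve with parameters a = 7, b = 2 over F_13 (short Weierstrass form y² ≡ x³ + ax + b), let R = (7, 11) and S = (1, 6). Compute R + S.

(7, 11) + (1, 6). λ = (6 - 11)/(1 - 7) ≡ 8/7 mod 13. 7⁻¹ ≡ 2 (mod 13), so λ ≡ 3.
  x = λ² - 7 - 1 = 9 - 8 ≡ 1; y = λ·(7 - 1) - 11 ≡ 7. → (1, 7)

(1, 7)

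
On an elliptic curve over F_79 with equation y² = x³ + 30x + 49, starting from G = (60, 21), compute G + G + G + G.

(12, 2)

Repeated addition: build up to 4G.
2G: tangent at (60, 21): λ = (3·60² + 30)/(2·21) ≡ 7/42. 42⁻¹ ≡ 32 (mod 79), so λ ≡ 7·32 ≡ 66.
  x = λ² - 60 - 60 = 4356 - 120 ≡ 49; y = λ·(60 - 49) - 21 ≡ 73. → (49, 73)
3G: (49, 73) + (60, 21). λ = (21 - 73)/(60 - 49) ≡ 27/11 mod 79. 11⁻¹ ≡ 36 (mod 79), so λ ≡ 24.
  x = λ² - 49 - 60 = 576 - 109 ≡ 72; y = λ·(49 - 72) - 73 ≡ 7. → (72, 7)
4G: (72, 7) + (60, 21). λ = (21 - 7)/(60 - 72) ≡ 14/67 mod 79. 67⁻¹ ≡ 46 (mod 79) since 67·46 = 3082 ≡ 1, so λ ≡ 12.
  x = λ² - 72 - 60 = 144 - 132 ≡ 12; y = λ·(72 - 12) - 7 ≡ 2. → (12, 2)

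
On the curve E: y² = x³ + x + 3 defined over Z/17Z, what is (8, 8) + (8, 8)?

tangent at (8, 8): λ = (3·8² + 1)/(2·8) ≡ 6/16. 16⁻¹ ≡ 16 (mod 17), so λ ≡ 6·16 ≡ 11.
  x = λ² - 8 - 8 = 121 - 16 ≡ 3; y = λ·(8 - 3) - 8 ≡ 13. → (3, 13)

(3, 13)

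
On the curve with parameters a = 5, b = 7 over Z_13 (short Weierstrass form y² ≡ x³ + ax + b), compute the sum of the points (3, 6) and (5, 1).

(8, 0)

(3, 6) + (5, 1). λ = (1 - 6)/(5 - 3) ≡ 8/2 mod 13. 2⁻¹ ≡ 7 (mod 13), so λ ≡ 4.
  x = λ² - 3 - 5 = 16 - 8 ≡ 8; y = λ·(3 - 8) - 6 ≡ 0. → (8, 0)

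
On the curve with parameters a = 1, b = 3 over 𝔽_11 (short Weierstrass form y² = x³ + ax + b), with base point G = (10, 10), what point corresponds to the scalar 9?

(3, 0)

Repeated addition: build up to 9G.
2G: tangent at (10, 10): λ = (3·10² + 1)/(2·10) ≡ 4/9. 9⁻¹ ≡ 5 (mod 11) since 9·5 = 45 ≡ 1, so λ ≡ 4·5 ≡ 9.
  x = λ² - 10 - 10 = 81 - 20 ≡ 6; y = λ·(10 - 6) - 10 ≡ 4. → (6, 4)
3G: (6, 4) + (10, 10). λ = (10 - 4)/(10 - 6) ≡ 6/4 mod 11. 4⁻¹ ≡ 3 (mod 11), so λ ≡ 7.
  x = λ² - 6 - 10 = 49 - 16 ≡ 0; y = λ·(6 - 0) - 4 ≡ 5. → (0, 5)
4G: (0, 5) + (10, 10). λ = (10 - 5)/(10 - 0) ≡ 5/10 mod 11. 10⁻¹ ≡ 10 (mod 11) since 10·10 = 100 ≡ 1, so λ ≡ 6.
  x = λ² - 0 - 10 = 36 - 10 ≡ 4; y = λ·(0 - 4) - 5 ≡ 4. → (4, 4)
5G: (4, 4) + (10, 10). λ = (10 - 4)/(10 - 4) ≡ 6/6 mod 11. 6⁻¹ ≡ 2 (mod 11) since 6·2 = 12 ≡ 1, so λ ≡ 1.
  x = λ² - 4 - 10 = 1 - 14 ≡ 9; y = λ·(4 - 9) - 4 ≡ 2. → (9, 2)
6G: (9, 2) + (10, 10). λ = (10 - 2)/(10 - 9) ≡ 8/1 mod 11. 1⁻¹ ≡ 1 (mod 11), so λ ≡ 8.
  x = λ² - 9 - 10 = 64 - 19 ≡ 1; y = λ·(9 - 1) - 2 ≡ 7. → (1, 7)
7G: (1, 7) + (10, 10). λ = (10 - 7)/(10 - 1) ≡ 3/9 mod 11. 9⁻¹ ≡ 5 (mod 11) since 9·5 = 45 ≡ 1, so λ ≡ 4.
  x = λ² - 1 - 10 = 16 - 11 ≡ 5; y = λ·(1 - 5) - 7 ≡ 10. → (5, 10)
8G: (5, 10) + (10, 10). λ = (10 - 10)/(10 - 5) ≡ 0/5 mod 11. 5⁻¹ ≡ 9 (mod 11), so λ ≡ 0.
  x = λ² - 5 - 10 = 0 - 15 ≡ 7; y = λ·(5 - 7) - 10 ≡ 1. → (7, 1)
9G: (7, 1) + (10, 10). λ = (10 - 1)/(10 - 7) ≡ 9/3 mod 11. 3⁻¹ ≡ 4 (mod 11), so λ ≡ 3.
  x = λ² - 7 - 10 = 9 - 17 ≡ 3; y = λ·(7 - 3) - 1 ≡ 0. → (3, 0)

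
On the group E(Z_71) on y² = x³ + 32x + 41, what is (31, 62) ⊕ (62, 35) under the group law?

(31, 62) + (62, 35). λ = (35 - 62)/(62 - 31) ≡ 44/31 mod 71. 31⁻¹ ≡ 55 (mod 71), so λ ≡ 6.
  x = λ² - 31 - 62 = 36 - 93 ≡ 14; y = λ·(31 - 14) - 62 ≡ 40. → (14, 40)

(14, 40)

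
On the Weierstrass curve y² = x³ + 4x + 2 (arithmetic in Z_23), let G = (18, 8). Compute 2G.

tangent at (18, 8): λ = (3·18² + 4)/(2·8) ≡ 10/16. 16⁻¹ ≡ 13 (mod 23) since 16·13 = 208 ≡ 1, so λ ≡ 10·13 ≡ 15.
  x = λ² - 18 - 18 = 225 - 36 ≡ 5; y = λ·(18 - 5) - 8 ≡ 3. → (5, 3)

(5, 3)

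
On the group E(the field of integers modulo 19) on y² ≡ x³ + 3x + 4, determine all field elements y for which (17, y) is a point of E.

x³ + 3x + 4 = 4968 ≡ 9 (mod 19).
Square roots of 9 mod 19: 3 and 16 (since 3² = 9 ≡ 9).

3, 16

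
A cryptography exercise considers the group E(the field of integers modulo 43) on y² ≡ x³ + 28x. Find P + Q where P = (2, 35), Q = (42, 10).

(2, 35) + (42, 10). λ = (10 - 35)/(42 - 2) ≡ 18/40 mod 43. 40⁻¹ ≡ 14 (mod 43) since 40·14 = 560 ≡ 1, so λ ≡ 37.
  x = λ² - 2 - 42 = 1369 - 44 ≡ 35; y = λ·(2 - 35) - 35 ≡ 34. → (35, 34)

(35, 34)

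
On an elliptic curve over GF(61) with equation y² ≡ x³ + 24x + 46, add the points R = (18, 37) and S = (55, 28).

(52, 57)

(18, 37) + (55, 28). λ = (28 - 37)/(55 - 18) ≡ 52/37 mod 61. 37⁻¹ ≡ 33 (mod 61) since 37·33 = 1221 ≡ 1, so λ ≡ 8.
  x = λ² - 18 - 55 = 64 - 73 ≡ 52; y = λ·(18 - 52) - 37 ≡ 57. → (52, 57)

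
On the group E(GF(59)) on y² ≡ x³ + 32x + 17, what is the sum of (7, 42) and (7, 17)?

O

The two points share x = 7 and their y-coordinates satisfy 42 + 17 ≡ 0 (mod 59), so they are inverses. Their sum is 𝒪.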